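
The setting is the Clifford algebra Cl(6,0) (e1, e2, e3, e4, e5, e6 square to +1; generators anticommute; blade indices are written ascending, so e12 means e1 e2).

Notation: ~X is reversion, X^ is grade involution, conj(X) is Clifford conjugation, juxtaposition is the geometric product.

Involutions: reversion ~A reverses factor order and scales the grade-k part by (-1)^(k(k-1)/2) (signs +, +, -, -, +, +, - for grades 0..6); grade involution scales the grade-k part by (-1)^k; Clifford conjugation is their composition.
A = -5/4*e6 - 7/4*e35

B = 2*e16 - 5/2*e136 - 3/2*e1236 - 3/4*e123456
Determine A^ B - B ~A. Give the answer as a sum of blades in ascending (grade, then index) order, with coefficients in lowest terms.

first term: -5/2*e1 - 25/8*e13 + 15/8*e123 - 35/8*e156 + 21/16*e1246 - 21/8*e1256 - 7/2*e1356 + 15/16*e12345
second term: -5/2*e1 + 25/8*e13 + 15/8*e123 - 35/8*e156 - 21/16*e1246 - 21/8*e1256 + 7/2*e1356 + 15/16*e12345
Answer: -25/4*e13 + 21/8*e1246 - 7*e1356


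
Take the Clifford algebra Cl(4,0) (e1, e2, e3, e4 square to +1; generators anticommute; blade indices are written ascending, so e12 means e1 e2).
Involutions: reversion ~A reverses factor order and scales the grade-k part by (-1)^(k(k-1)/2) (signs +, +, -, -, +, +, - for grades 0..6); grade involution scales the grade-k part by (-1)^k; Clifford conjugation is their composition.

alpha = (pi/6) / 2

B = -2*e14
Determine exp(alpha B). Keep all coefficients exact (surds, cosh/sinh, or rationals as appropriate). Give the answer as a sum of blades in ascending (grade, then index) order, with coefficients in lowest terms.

B^2 = (-2)^2*(e14)^2 = 4*(-1) = -4 (a basis 2-blade squares to minus the product of its generators' squares).
B^2 = -4 — a negative square means the series sums to a rotation: l = 2, alpha*l = pi/6, so exp(alpha B) = cos(pi/6) + (sin(pi/6)/2)*B = sqrt(3)/2 + (1/4)*B.
Answer: sqrt(3)/2 - 1/2*e14


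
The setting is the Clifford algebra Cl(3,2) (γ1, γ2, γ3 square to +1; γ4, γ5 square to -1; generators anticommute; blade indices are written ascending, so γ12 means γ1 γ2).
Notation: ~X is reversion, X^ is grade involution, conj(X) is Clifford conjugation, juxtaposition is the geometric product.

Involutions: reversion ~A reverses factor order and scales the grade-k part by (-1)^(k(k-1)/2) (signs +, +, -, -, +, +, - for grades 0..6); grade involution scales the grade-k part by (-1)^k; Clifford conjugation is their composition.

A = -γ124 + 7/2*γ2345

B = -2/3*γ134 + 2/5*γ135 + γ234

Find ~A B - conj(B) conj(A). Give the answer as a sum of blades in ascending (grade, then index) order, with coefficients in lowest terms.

first term: -7/2*γ5 - γ13 - 2/3*γ23 - 7/5*γ124 - 7/3*γ125 - 2/5*γ2345
second term: 7/2*γ5 - γ13 - 2/3*γ23 - 7/5*γ124 - 7/3*γ125 + 2/5*γ2345
Answer: -7*γ5 - 4/5*γ2345


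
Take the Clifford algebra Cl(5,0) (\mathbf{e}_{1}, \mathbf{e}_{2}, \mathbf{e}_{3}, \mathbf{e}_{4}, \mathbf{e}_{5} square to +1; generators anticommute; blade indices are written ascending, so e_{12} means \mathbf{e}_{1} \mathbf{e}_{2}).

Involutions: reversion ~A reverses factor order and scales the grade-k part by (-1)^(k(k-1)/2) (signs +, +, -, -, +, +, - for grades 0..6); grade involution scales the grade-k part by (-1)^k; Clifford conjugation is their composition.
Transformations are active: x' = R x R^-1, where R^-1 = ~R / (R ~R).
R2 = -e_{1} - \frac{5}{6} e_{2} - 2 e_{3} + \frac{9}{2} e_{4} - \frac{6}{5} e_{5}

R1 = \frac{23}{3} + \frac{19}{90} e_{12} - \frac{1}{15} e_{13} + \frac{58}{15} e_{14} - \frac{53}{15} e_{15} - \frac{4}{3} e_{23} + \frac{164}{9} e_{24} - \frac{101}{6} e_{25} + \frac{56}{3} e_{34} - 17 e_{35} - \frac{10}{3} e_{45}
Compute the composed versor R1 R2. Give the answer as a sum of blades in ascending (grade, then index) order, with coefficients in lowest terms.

Distribute over the terms of R2 (each basis-blade product reordered to ascending indices, repeated generators contracted through their squares):
R1 (-e_{1}) = -\frac{23}{3} e_{1} + \frac{19}{90} e_{2} - \frac{1}{15} e_{3} + \frac{58}{15} e_{4} - \frac{53}{15} e_{5} + \frac{4}{3} e_{123} - \frac{164}{9} e_{124} + \frac{101}{6} e_{125} - \frac{56}{3} e_{134} + 17 e_{135} + \frac{10}{3} e_{145}
R1 (-\frac{5}{6} e_{2}) = -\frac{19}{108} e_{1} - \frac{115}{18} e_{2} - \frac{10}{9} e_{3} + \frac{410}{27} e_{4} - \frac{505}{36} e_{5} - \frac{1}{18} e_{123} + \frac{29}{9} e_{124} - \frac{53}{18} e_{125} - \frac{140}{9} e_{234} + \frac{85}{6} e_{235} + \frac{25}{9} e_{245}
R1 (-2 e_{3}) = \frac{2}{15} e_{1} + \frac{8}{3} e_{2} - \frac{46}{3} e_{3} + \frac{112}{3} e_{4} - 34 e_{5} - \frac{19}{45} e_{123} + \frac{116}{15} e_{134} - \frac{106}{15} e_{135} + \frac{328}{9} e_{234} - \frac{101}{3} e_{235} + \frac{20}{3} e_{345}
R1 (\frac{9}{2} e_{4}) = \frac{87}{5} e_{1} + 82 e_{2} + 84 e_{3} + \frac{69}{2} e_{4} + 15 e_{5} + \frac{19}{20} e_{124} - \frac{3}{10} e_{134} + \frac{159}{10} e_{145} - 6 e_{234} + \frac{303}{4} e_{245} + \frac{153}{2} e_{345}
R1 (-\frac{6}{5} e_{5}) = \frac{106}{25} e_{1} + \frac{101}{5} e_{2} + \frac{102}{5} e_{3} + 4 e_{4} - \frac{46}{5} e_{5} - \frac{19}{75} e_{125} + \frac{2}{25} e_{135} - \frac{116}{25} e_{145} + \frac{8}{5} e_{235} - \frac{328}{15} e_{245} - \frac{112}{5} e_{345}
Summing the partial products and collecting blades:
Answer: \frac{37613}{2700} e_{1} + \frac{4441}{45} e_{2} + \frac{791}{9} e_{3} + \frac{25619}{270} e_{4} - \frac{8237}{180} e_{5} + \frac{77}{90} e_{123} - \frac{281}{20} e_{124} + \frac{3068}{225} e_{125} - \frac{337}{30} e_{134} + \frac{751}{75} e_{135} + \frac{2189}{150} e_{145} + \frac{134}{9} e_{234} - \frac{179}{10} e_{235} + \frac{10199}{180} e_{245} + \frac{1823}{30} e_{345}


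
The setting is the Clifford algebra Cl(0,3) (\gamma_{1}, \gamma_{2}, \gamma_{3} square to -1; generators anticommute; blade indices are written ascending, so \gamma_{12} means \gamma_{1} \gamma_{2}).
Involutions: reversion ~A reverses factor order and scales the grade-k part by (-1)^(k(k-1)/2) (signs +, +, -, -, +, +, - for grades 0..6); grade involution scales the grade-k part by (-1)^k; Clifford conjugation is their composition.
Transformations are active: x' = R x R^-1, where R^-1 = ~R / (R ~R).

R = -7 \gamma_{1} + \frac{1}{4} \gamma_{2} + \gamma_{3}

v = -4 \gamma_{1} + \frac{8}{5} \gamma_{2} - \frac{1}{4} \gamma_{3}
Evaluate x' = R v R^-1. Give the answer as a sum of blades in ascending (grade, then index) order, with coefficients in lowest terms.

~R = -7 \gamma_{1} + \frac{1}{4} \gamma_{2} + \gamma_{3}, and R ~R = -\frac{801}{16}, so R^-1 = ~R / (-\frac{801}{16}).
R v = -\frac{563}{20} - \frac{51}{5} \gamma_{12} + \frac{23}{4} \gamma_{13} - \frac{133}{80} \gamma_{23}
Answer: -\frac{15508}{4005} \gamma_{1} - \frac{5282}{4005} \gamma_{2} + \frac{22021}{16020} \gamma_{3}


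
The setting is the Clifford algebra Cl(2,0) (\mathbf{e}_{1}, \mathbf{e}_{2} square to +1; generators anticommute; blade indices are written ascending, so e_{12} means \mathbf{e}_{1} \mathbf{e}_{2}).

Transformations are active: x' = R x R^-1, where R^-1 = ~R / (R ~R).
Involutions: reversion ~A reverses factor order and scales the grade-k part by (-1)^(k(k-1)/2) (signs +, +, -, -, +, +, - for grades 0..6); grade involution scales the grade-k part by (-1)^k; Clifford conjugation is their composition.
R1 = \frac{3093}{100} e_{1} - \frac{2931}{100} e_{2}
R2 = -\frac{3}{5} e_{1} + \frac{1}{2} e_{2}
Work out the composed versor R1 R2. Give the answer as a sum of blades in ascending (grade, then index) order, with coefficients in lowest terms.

Distribute over the terms of R1 (each basis-blade product reordered to ascending indices, repeated generators contracted through their squares):
(\frac{3093}{100} e_{1}) R2 = -\frac{9279}{500} + \frac{3093}{200} e_{12}
(-\frac{2931}{100} e_{2}) R2 = -\frac{2931}{200} - \frac{8793}{500} e_{12}
Summing the partial products and collecting blades:
Answer: -\frac{33213}{1000} - \frac{2121}{1000} e_{12}


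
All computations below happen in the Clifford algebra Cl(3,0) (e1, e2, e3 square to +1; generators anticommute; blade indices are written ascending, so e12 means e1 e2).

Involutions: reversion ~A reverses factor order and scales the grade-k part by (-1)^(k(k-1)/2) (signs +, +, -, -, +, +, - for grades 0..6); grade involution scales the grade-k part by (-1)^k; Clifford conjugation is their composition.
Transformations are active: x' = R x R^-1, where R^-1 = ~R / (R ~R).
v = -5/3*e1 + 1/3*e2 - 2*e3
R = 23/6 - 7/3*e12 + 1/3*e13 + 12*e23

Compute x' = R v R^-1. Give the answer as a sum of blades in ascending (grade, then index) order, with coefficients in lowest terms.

~R = 23/6 + 7/3*e12 - 1/3*e13 - 12*e23, and R ~R = 657/4, so R^-1 = ~R / (657/4).
R v = -47/6*e1 - 479/18*e2 - 100/9*e3 - 139/9*e123
Answer: -5651/5913*e1 - 8945/5913*e2 + 11354/5913*e3


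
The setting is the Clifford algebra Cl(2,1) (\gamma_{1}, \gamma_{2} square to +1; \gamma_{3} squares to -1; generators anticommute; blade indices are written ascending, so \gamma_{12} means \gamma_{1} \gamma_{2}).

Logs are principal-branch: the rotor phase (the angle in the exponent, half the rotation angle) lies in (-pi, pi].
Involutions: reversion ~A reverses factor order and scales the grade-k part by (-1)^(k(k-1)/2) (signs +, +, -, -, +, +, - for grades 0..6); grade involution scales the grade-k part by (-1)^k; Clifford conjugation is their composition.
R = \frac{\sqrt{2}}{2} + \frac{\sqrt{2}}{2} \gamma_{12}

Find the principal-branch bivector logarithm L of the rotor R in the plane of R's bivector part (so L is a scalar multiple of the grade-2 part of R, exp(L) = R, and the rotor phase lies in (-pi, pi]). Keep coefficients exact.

The scalar part of R is \frac{\sqrt{2}}{2}, so the principal-branch rotor phase is pinned; divide the bivector part by its sine to get the unit plane — L is the phase times that plane.
Concretely: cos(phase) = \frac{\sqrt{2}}{2} gives phase = ±\frac{\pi}{4}, and since phase/sin(phase) is even the sign is immaterial: L = (phase/sin(phase)) * <R>_2 = (\frac{\sqrt{2} \pi}{4}) * <R>_2.
Answer: \frac{\pi}{4} \gamma_{12}


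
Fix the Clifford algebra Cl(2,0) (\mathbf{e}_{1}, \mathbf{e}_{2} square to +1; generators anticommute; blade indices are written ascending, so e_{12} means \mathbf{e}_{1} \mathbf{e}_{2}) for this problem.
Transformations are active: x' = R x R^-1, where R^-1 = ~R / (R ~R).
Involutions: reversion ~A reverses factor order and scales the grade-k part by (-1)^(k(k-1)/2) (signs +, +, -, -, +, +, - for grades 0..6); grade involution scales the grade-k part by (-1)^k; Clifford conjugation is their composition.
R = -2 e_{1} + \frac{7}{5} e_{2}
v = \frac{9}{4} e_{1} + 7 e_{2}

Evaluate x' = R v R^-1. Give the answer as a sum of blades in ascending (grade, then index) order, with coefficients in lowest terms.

~R = -2 e_{1} + \frac{7}{5} e_{2}, and R ~R = \frac{149}{25}, so R^-1 = ~R / (\frac{149}{25}).
R v = \frac{53}{10} - \frac{343}{20} e_{12}
Answer: -\frac{3461}{596} e_{1} - \frac{672}{149} e_{2}


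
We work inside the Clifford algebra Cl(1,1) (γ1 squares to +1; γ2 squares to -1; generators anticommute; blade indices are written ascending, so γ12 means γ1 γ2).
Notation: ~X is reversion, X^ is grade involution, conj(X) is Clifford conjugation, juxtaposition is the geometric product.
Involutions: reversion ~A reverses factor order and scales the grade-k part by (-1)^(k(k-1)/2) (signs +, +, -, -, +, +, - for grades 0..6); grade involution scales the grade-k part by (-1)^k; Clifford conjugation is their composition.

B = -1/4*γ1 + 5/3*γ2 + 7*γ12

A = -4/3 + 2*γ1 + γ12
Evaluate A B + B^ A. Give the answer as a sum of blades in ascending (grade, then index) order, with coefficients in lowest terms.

first term: 13/2 - 4/3*γ1 + 433/36*γ2 - 6*γ12
second term: 15/2 - 2*γ1 - 415/36*γ2 - 6*γ12
Answer: 14 - 10/3*γ1 + 1/2*γ2 - 12*γ12


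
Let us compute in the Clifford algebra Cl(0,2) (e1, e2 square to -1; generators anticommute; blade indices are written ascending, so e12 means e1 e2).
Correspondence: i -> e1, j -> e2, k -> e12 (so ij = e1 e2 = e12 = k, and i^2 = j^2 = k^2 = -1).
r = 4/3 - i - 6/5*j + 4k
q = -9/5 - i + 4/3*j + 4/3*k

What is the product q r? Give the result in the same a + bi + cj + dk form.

In blades: q = -9/5 - e1 + 4/3*e2 + 4/3*e12, r = 4/3 - e1 - 6/5*e2 + 4*e12.
Distribute q over r term by term (generator squares from the signature, products reordered to ascending indices): (-9/5)*r = -12/5 + 9/5*e1 + 54/25*e2 - 36/5*e12; (-e1)*r = -1 - 4/3*e1 + 4*e2 + 6/5*e12; (4/3*e2)*r = 8/5 + 16/3*e1 + 16/9*e2 + 4/3*e12; (4/3*e12)*r = -16/3 + 8/5*e1 - 4/3*e2 + 16/9*e12.
Sum: -107/15 + 37/5*e1 + 1486/225*e2 - 26/9*e12; translating back through the correspondence:
Answer: -107/15 + 37/5*i + 1486/225*j - 26/9*k


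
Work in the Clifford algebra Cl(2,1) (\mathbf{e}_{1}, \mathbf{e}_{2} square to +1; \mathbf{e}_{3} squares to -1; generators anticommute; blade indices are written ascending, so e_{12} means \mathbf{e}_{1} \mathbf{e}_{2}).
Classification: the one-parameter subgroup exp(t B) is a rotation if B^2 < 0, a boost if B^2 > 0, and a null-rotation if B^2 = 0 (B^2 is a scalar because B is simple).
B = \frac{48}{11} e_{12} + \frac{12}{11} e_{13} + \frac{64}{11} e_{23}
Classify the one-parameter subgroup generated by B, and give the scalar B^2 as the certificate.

B^2 term by term: the squares give (\frac{48}{11})^2*(e_{12})^2 + (\frac{12}{11})^2*(e_{13})^2 + (\frac{64}{11})^2*(e_{23})^2 = \frac{2304}{121}*(-1) + \frac{144}{121}*(+1) + \frac{4096}{121}*(+1) = 16 (each basis 2-blade squares to minus the product of its generators' squares); cross terms between blades sharing an index anticommute and cancel. So B^2 = 16.
Answer: boost, certificate B^2 = 16. The invariant at work: B^2 = 16 is unchanged by conjugation, hence its sign classifies the subgroup whatever basis B is written in.


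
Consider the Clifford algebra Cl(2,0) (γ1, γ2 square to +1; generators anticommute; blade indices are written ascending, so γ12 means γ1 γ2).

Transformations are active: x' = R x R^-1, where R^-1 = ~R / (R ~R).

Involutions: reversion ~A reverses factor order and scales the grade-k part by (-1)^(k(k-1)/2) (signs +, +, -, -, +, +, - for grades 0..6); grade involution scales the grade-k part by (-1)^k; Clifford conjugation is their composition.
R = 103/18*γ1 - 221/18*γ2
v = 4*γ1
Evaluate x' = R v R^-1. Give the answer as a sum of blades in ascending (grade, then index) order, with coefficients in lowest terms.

~R = 103/18*γ1 - 221/18*γ2, and R ~R = 29725/162, so R^-1 = ~R / (29725/162).
R v = 206/9 + 442/9*γ12
Answer: -76464/29725*γ1 - 91052/29725*γ2


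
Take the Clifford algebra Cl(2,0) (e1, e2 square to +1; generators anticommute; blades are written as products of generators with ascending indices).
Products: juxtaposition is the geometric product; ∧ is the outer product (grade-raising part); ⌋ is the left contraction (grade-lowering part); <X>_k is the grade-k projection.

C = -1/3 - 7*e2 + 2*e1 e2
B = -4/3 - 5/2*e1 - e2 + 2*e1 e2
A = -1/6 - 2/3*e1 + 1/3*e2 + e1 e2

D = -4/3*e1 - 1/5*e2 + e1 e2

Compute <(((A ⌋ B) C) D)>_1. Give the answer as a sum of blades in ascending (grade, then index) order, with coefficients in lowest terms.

step 1: -4/9 - 1/4*e1 - 7/6*e2 - 1/3*e1 e2
step 2: 485/54 + 19/4*e1 + 3*e2 + 35/36*e1 e2
step 3: -1423/180 - 4915/324*e1 + 17/4*e2 + 6497/540*e1 e2
step 4: -4915/324*e1 + 17/4*e2
Answer: -4915/324*e1 + 17/4*e2


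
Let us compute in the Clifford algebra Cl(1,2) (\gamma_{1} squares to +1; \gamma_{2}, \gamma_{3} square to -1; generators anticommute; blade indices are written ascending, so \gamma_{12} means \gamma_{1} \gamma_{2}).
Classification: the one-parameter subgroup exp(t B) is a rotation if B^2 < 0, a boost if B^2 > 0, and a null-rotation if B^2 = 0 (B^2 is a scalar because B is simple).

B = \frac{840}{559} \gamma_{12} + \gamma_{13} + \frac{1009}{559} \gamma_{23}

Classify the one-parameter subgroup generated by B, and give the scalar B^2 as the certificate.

B^2 term by term: the squares give (\frac{840}{559})^2*(\gamma_{12})^2 + (1)^2*(\gamma_{13})^2 + (\frac{1009}{559})^2*(\gamma_{23})^2 = \frac{705600}{312481}*(+1) + 1*(+1) + \frac{1018081}{312481}*(-1) = 0 (each basis 2-blade squares to minus the product of its generators' squares); cross terms between blades sharing an index anticommute and cancel. So B^2 = 0.
Answer: null-rotation, certificate B^2 = 0. Certificate logic: 0 is a conjugation-invariant scalar, so its sign fixes rotation versus boost versus null-rotation outright.


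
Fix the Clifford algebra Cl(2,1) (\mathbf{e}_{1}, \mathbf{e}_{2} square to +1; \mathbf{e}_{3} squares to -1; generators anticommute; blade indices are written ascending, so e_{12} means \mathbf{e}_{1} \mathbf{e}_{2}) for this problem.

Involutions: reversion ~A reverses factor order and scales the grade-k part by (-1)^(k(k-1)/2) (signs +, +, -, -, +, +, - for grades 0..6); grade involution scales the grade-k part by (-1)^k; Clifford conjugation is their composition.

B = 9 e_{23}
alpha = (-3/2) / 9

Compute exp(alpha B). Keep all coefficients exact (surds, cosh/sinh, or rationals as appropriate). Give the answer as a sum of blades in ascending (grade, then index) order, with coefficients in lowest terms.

B^2 = (9)^2*(e_{23})^2 = 81*(+1) = 81 (a basis 2-blade squares to minus the product of its generators' squares).
B^2 = 81 — a positive square means the series sums to a boost: l = 9, alpha*l = - \frac{3}{2}, so exp(alpha B) = cosh(- \frac{3}{2}) + (sinh(- \frac{3}{2})/9)*B = \cosh{\left(\frac{3}{2} \right)} + (- \frac{\sinh{\left(\frac{3}{2} \right)}}{9})*B.
Answer: \cosh{\left(\frac{3}{2} \right)} - \sinh{\left(\frac{3}{2} \right)} e_{23}


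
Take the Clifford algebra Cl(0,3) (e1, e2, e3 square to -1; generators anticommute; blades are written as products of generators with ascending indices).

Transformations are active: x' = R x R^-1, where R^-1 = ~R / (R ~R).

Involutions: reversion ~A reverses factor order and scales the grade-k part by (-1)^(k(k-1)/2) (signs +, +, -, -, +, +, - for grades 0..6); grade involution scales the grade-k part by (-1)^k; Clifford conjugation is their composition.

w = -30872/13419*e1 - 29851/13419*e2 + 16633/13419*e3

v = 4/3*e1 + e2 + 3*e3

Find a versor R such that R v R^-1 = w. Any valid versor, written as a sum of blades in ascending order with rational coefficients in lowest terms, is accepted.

Reasoning: v^2 = w^2 = -106/9 since conjugation preserves the quadratic form; R = v + w = -12980/13419*e1 - 16432/13419*e2 + 56890/13419*e3 is then valid when invertible, keeping its own part and reversing (v - w)/2.
Answer: -12980/13419*e1 - 16432/13419*e2 + 56890/13419*e3


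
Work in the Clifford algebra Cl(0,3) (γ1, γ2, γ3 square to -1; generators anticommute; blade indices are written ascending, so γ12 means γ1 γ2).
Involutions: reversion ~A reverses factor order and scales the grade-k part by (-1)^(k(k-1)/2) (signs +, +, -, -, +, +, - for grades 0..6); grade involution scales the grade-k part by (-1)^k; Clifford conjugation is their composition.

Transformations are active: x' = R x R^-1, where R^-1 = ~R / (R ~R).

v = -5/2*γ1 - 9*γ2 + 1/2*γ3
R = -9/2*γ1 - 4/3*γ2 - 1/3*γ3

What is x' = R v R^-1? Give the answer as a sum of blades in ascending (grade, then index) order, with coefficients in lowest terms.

~R = -9/2*γ1 - 4/3*γ2 - 1/3*γ3, and R ~R = -797/36, so R^-1 = ~R / (-797/36).
R v = -277/12 + 223/6*γ12 - 37/12*γ13 - 11/3*γ23
Answer: -10973/1594*γ1 + 4957/797*γ2 - 1905/1594*γ3


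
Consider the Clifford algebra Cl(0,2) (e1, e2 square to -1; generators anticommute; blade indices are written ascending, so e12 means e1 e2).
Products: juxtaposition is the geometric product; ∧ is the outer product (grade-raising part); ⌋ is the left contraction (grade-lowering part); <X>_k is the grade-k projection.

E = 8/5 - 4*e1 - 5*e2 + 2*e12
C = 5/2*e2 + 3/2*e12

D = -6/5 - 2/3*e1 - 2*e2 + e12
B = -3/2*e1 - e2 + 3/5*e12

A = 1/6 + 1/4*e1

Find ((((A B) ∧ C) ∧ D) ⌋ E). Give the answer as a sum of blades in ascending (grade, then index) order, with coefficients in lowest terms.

step 1: 3/8 - 1/4*e1 - 19/60*e2 - 3/20*e12
step 2: 15/16*e2 - 1/16*e12
step 3: -9/8*e2 + 7/10*e12
step 4: -281/40 - 9/4*e1
Answer: -281/40 - 9/4*e1


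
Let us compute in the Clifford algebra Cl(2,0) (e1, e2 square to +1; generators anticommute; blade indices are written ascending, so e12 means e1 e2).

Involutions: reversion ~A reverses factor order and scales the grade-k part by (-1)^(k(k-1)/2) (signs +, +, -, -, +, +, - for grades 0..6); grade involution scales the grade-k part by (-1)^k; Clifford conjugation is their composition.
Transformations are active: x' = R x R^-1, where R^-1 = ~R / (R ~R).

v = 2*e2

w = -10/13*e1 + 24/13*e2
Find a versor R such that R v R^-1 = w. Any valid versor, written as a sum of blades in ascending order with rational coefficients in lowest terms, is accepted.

Key observation: q(v) = q(w) = 4 (sandwiches preserve the norm), so R = v + w = -10/13*e1 + 50/13*e2 works whenever it is invertible — the component of v along it is kept and (v - w)/2 reverses, sending v to w.
Answer: -10/13*e1 + 50/13*e2


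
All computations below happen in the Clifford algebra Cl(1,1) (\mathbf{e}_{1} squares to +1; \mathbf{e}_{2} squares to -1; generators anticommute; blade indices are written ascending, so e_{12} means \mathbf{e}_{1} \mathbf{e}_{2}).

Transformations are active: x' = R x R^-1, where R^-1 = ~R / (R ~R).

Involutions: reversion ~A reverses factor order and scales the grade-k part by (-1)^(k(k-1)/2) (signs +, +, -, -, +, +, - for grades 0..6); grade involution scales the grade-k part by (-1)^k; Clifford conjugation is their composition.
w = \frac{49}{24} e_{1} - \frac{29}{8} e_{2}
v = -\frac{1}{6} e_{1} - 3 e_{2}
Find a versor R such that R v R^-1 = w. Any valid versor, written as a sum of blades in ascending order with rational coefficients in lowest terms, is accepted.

Since q(v) = q(w) = -\frac{323}{36}, the sum R = v + w = \frac{15}{8} e_{1} - \frac{53}{8} e_{2} does the job whenever invertible.
Answer: \frac{15}{8} e_{1} - \frac{53}{8} e_{2}


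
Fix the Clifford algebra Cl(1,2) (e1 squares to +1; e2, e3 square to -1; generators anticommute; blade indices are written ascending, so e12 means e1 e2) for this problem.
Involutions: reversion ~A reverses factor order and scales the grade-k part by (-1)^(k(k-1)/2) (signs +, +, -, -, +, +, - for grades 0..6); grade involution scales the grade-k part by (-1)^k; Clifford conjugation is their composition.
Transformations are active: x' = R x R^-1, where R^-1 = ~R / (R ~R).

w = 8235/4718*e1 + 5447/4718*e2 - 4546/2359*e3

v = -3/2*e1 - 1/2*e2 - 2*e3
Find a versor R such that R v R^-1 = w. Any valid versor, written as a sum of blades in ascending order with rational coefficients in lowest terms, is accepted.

Take R = v + w = 579/2359*e1 + 1544/2359*e2 - 9264/2359*e3. Because q(v) = q(w) = -2, conjugation by R sends v exactly to w.
Answer: 579/2359*e1 + 1544/2359*e2 - 9264/2359*e3


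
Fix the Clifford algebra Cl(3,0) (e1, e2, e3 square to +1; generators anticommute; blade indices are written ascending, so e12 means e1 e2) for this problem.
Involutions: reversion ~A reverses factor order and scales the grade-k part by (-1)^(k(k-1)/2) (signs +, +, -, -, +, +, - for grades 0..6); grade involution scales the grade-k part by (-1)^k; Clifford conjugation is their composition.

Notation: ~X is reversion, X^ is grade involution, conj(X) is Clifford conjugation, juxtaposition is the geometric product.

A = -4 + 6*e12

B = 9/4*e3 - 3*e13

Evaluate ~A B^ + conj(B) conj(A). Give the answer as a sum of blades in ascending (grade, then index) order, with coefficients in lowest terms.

first term: 9*e3 + 12*e13 - 18*e23 + 27/2*e123
second term: 9*e3 - 12*e13 - 18*e23 + 27/2*e123
Answer: 18*e3 - 36*e23 + 27*e123


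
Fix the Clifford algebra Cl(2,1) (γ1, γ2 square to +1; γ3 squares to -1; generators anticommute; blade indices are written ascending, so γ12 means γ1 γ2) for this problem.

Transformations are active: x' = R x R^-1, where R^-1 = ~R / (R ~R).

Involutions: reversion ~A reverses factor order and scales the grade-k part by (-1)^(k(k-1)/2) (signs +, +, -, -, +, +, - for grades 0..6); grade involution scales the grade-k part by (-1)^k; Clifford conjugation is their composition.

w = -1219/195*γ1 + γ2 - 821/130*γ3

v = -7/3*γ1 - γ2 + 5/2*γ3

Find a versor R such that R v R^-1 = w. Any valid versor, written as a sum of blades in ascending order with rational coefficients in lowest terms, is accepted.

Equal squares first: v^2 = w^2 = 7/36. Then v + w = -558/65*γ1 - 248/65*γ3 is a versor taking v to w, provided it is invertible.
Answer: -558/65*γ1 - 248/65*γ3


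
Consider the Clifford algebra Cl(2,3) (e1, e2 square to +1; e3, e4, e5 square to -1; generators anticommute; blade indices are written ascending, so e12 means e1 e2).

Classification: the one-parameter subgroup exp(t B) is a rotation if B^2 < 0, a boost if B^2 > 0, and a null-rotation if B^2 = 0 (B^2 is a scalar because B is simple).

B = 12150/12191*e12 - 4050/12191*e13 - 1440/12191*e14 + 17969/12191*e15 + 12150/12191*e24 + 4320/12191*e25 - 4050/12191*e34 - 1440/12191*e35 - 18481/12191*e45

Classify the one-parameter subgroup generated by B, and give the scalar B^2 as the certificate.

B^2 term by term: the squares give (12150/12191)^2*(e12)^2 + (-4050/12191)^2*(e13)^2 + (-1440/12191)^2*(e14)^2 + (17969/12191)^2*(e15)^2 + (12150/12191)^2*(e24)^2 + (4320/12191)^2*(e25)^2 + (-4050/12191)^2*(e34)^2 + (-1440/12191)^2*(e35)^2 + (-18481/12191)^2*(e45)^2 = 147622500/148620481*(-1) + 16402500/148620481*(+1) + 2073600/148620481*(+1) + 322884961/148620481*(+1) + 147622500/148620481*(+1) + 18662400/148620481*(+1) + 16402500/148620481*(-1) + 2073600/148620481*(-1) + 341547361/148620481*(-1) = 0 (each basis 2-blade squares to minus the product of its generators' squares); cross terms between blades sharing an index anticommute and cancel; the commuting (index-disjoint) pairs give grade-4 terms 2*c*c'*(blade product), which cancel blade by blade — e1234: -98415000/148620481 + 98415000/148620481 = 0; e1235: -34992000/148620481 + 34992000/148620481 = 0; e1245: -449088300/148620481 + 12441600/148620481 + 436646700/148620481 = 0; e1345: 149696100/148620481 - 4147200/148620481 - 145548900/148620481 = 0; e2345: 34992000/148620481 - 34992000/148620481 = 0 — confirming B is simple. So B^2 = 0.
Answer: null-rotation, certificate B^2 = 0. No conjugation can change B^2 = 0; the sign gives the class.


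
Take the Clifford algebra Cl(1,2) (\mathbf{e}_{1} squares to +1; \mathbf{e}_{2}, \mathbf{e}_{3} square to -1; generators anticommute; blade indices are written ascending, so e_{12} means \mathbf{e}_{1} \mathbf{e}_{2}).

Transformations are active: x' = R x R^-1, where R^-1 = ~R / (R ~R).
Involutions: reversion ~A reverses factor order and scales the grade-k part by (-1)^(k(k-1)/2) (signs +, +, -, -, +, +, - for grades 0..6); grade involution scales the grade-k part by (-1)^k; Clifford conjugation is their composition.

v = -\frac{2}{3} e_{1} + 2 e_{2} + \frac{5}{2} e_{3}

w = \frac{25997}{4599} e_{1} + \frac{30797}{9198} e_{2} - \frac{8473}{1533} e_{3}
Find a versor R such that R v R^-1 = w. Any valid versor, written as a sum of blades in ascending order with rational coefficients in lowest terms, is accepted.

R = v + w = \frac{22931}{4599} e_{1} + \frac{49193}{9198} e_{2} - \frac{9281}{3066} e_{3} works: the equal norms (-\frac{353}{36}) guarantee its sandwich swaps v into w.
Answer: \frac{22931}{4599} e_{1} + \frac{49193}{9198} e_{2} - \frac{9281}{3066} e_{3}


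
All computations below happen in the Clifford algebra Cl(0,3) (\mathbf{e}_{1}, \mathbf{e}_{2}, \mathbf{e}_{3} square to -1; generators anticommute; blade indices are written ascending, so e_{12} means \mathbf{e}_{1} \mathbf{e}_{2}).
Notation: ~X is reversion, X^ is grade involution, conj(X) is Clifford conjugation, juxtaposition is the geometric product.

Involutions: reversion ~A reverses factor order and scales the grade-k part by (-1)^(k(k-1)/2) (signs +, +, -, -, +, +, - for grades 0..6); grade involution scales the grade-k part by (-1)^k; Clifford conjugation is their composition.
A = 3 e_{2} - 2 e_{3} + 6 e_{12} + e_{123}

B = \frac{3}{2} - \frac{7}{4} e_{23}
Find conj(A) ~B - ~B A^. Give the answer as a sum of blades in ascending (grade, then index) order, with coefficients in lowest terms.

first term: -\frac{7}{4} e_{1} - e_{2} + \frac{33}{4} e_{3} - 9 e_{12} + \frac{21}{2} e_{13} + \frac{3}{2} e_{123}
second term: \frac{7}{4} e_{1} - 8 e_{2} - \frac{9}{4} e_{3} + 9 e_{12} + \frac{21}{2} e_{13} - \frac{3}{2} e_{123}
Answer: -\frac{7}{2} e_{1} + 7 e_{2} + \frac{21}{2} e_{3} - 18 e_{12} + 3 e_{123}


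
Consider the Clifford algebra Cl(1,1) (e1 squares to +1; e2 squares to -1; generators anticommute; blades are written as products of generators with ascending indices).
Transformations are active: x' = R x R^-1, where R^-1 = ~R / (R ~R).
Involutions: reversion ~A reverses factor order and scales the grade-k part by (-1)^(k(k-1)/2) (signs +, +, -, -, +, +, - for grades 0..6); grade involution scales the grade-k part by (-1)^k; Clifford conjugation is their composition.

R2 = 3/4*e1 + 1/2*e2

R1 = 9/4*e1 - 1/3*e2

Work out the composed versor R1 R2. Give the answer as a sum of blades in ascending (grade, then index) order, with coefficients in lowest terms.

Distribute over the terms of R1 (each basis-blade product reordered to ascending indices, repeated generators contracted through their squares):
(9/4*e1) R2 = 27/16 + 9/8*e1 e2
(-1/3*e2) R2 = 1/6 + 1/4*e1 e2
Summing the partial products and collecting blades:
Answer: 89/48 + 11/8*e1 e2


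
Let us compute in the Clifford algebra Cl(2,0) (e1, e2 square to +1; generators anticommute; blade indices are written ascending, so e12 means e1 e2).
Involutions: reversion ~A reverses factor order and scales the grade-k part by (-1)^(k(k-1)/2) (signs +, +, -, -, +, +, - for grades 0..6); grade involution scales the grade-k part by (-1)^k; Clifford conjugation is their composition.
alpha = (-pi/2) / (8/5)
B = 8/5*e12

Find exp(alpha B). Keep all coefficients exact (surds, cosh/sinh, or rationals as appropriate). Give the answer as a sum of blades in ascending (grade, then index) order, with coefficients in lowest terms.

B^2 = (8/5)^2*(e12)^2 = 64/25*(-1) = -64/25 (a basis 2-blade squares to minus the product of its generators' squares).
B^2 = -64/25 — the series telescopes trigonometrically here: l = 8/5, alpha*l = -pi/2, so exp(alpha B) = cos(-pi/2) + (sin(-pi/2)/(8/5))*B = 0 + (-5/8)*B.
Answer: -e12


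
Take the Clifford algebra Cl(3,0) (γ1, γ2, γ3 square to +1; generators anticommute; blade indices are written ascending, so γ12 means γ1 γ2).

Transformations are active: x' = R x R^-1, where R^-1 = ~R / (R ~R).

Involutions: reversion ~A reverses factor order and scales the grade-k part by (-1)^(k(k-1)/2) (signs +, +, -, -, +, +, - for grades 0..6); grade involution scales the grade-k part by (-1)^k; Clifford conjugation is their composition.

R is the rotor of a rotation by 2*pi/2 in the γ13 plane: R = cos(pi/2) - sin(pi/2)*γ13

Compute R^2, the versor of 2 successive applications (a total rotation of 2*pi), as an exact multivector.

The rotor phase is half the rotation angle and phases add under composition, so 2 steps in the γ13 plane accumulate phase 2*(pi/2) = pi: R^2 = cos(pi) - sin(pi)*γ13.
cos(pi) = -1 and sin(pi) = 0, so R^2 = -1. The total rotation 2*pi is 1 full turn, so every vector returns to itself, yet the rotor is -1, on the OTHER sheet of the double cover (an odd number of 2*pi turns).
Answer: -1


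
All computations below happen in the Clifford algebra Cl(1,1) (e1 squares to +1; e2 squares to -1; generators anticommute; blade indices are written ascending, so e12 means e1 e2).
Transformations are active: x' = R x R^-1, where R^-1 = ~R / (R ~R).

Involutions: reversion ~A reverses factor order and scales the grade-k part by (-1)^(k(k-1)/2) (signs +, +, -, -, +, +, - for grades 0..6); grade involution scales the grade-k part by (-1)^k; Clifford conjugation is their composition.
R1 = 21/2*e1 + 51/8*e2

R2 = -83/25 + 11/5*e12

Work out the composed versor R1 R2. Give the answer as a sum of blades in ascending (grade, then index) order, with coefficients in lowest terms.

Distribute over the terms of R1 (each basis-blade product reordered to ascending indices, repeated generators contracted through their squares):
(21/2*e1) R2 = -1743/50*e1 + 231/10*e2
(51/8*e2) R2 = 561/40*e1 - 4233/200*e2
Summing the partial products and collecting blades:
Answer: -4167/200*e1 + 387/200*e2


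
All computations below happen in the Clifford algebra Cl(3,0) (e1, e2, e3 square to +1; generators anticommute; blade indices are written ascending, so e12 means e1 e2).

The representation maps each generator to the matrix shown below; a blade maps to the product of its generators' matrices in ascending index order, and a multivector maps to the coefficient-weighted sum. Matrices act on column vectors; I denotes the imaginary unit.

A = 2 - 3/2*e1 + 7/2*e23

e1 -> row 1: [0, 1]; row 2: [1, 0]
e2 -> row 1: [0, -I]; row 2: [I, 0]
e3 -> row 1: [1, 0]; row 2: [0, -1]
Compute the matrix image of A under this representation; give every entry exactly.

Bivector images (products of the table entries): rho(e23) = rho(e2)rho(e3) = row 1: [0, I]; row 2: [I, 0].
M = (2)*1 + (-3/2)*rho(e1) + (7/2)*rho(e23), summed entrywise (1 is the identity matrix):
Answer: row 1: [2, -3/2 + 7*I/2]; row 2: [-3/2 + 7*I/2, 2]


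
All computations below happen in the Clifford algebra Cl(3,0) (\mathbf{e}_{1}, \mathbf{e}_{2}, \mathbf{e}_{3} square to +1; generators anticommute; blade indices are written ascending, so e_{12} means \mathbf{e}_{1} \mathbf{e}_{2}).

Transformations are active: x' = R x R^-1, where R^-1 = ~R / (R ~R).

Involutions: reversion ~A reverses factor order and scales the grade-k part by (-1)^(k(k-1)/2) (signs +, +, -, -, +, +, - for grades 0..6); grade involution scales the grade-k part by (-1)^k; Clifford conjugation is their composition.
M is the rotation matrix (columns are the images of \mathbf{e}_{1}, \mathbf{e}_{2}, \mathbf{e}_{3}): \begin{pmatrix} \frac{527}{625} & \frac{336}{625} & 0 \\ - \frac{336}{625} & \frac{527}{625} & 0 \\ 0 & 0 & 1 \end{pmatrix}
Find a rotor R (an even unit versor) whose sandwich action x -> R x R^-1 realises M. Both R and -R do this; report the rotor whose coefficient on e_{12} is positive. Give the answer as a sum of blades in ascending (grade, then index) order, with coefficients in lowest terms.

Method: write R = a + b12*e_{12} + b13*e_{13} + b23*e_{23} with a^2 + b12^2 + b13^2 + b23^2 = 1 (so R^-1 = ~R). Expanding the columns R e_j ~R gives tr M = 4a^2 - 1 and, from the antisymmetric part, M21 - M12 = -4a*b12, M13 - M31 = 4a*b13, M32 - M23 = -4a*b23.
Here tr M = \frac{1679}{625}, so a^2 = (1 + tr M)/4 = \frac{576}{625} and a = ±\frac{24}{25}. Taking a = \frac{24}{25}: M21 - M12 = -\frac{672}{625}, M13 - M31 = 0, M32 - M23 = 0, giving b12 = \frac{7}{25}, b13 = 0, b23 = 0, i.e. R = \frac{24}{25} + \frac{7}{25} e_{12}.
Its e_{12} coefficient is already positive.
Answer: \frac{24}{25} + \frac{7}{25} e_{12}. Note: both R and -R realise this M (trace \frac{1679}{625}); the covering map identifies them, and the e_{12}-coefficient sign is the tie-breaker.


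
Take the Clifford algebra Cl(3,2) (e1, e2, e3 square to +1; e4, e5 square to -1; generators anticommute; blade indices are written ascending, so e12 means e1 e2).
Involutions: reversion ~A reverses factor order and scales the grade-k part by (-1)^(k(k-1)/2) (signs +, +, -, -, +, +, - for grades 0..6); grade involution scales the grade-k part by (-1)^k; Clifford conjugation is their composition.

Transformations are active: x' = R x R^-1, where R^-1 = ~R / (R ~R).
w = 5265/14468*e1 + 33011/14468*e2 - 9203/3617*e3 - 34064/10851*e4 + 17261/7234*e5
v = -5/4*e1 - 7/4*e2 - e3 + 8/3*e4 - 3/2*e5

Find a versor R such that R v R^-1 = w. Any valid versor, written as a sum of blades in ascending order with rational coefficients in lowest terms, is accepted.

Since q(v) = q(w) = -269/72, the sum R = v + w = -3205/3617*e1 + 1923/3617*e2 - 12820/3617*e3 - 5128/10851*e4 + 3205/3617*e5 does the job whenever invertible.
Answer: -3205/3617*e1 + 1923/3617*e2 - 12820/3617*e3 - 5128/10851*e4 + 3205/3617*e5


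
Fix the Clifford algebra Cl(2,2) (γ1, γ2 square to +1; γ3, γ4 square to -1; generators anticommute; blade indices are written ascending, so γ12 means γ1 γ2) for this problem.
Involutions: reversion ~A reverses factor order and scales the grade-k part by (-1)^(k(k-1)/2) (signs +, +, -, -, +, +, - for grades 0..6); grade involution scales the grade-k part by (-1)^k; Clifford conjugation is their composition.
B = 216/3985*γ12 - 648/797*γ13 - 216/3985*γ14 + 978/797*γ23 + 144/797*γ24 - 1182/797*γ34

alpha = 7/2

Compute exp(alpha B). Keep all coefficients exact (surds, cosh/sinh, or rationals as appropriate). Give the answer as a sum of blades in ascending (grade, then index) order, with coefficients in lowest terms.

B^2 term by term: the squares give (216/3985)^2*(γ12)^2 + (-648/797)^2*(γ13)^2 + (-216/3985)^2*(γ14)^2 + (978/797)^2*(γ23)^2 + (144/797)^2*(γ24)^2 + (-1182/797)^2*(γ34)^2 = 46656/15880225*(-1) + 419904/635209*(+1) + 46656/15880225*(+1) + 956484/635209*(+1) + 20736/635209*(+1) + 1397124/635209*(-1) = 0 (each basis 2-blade squares to minus the product of its generators' squares); cross terms between blades sharing an index anticommute and cancel; the commuting (index-disjoint) pairs give grade-4 terms 2*c*c'*(blade product), which cancel blade by blade — γ1234: -510624/3176045 + 186624/635209 - 422496/3176045 = 0 — confirming B is simple. So B^2 = 0.
B^2 = 0, and the exponential is exactly linear here: exp(alpha B) = 1 + alpha B (parabolic case).
Answer: 1 + 756/3985*γ12 - 2268/797*γ13 - 756/3985*γ14 + 3423/797*γ23 + 504/797*γ24 - 4137/797*γ34


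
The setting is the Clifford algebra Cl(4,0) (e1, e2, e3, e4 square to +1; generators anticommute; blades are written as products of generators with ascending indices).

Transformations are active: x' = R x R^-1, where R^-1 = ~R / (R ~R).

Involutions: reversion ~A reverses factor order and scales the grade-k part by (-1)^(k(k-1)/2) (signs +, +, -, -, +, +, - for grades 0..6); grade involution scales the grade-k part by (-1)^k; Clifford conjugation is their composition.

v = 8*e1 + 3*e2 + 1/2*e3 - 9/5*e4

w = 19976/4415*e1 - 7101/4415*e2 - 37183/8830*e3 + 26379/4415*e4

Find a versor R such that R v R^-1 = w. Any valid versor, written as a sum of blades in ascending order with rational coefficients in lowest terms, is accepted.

R = v + w = 55296/4415*e1 + 6144/4415*e2 - 16384/4415*e3 + 18432/4415*e4 works: the equal norms (7649/100) guarantee its sandwich swaps v into w.
Answer: 55296/4415*e1 + 6144/4415*e2 - 16384/4415*e3 + 18432/4415*e4


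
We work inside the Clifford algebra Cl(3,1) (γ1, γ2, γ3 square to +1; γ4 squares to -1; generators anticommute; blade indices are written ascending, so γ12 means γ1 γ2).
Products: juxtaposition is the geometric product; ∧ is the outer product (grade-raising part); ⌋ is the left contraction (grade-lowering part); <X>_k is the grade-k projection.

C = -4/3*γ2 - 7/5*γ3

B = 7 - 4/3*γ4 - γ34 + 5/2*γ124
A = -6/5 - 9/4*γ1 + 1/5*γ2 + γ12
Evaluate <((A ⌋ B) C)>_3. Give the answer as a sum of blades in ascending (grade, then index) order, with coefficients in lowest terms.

step 1: -42/5 - 9/10*γ4 - 1/2*γ14 - 45/8*γ24 + 6/5*γ34 - 3*γ124
step 2: 56/5*γ2 + 294/25*γ3 - 291/50*γ4 - 4*γ14 - 6/5*γ24 - 63/50*γ34 - 2/3*γ124 - 7/10*γ134 - 379/40*γ234 - 21/5*γ1234
step 3: -2/3*γ124 - 7/10*γ134 - 379/40*γ234
Answer: -2/3*γ124 - 7/10*γ134 - 379/40*γ234


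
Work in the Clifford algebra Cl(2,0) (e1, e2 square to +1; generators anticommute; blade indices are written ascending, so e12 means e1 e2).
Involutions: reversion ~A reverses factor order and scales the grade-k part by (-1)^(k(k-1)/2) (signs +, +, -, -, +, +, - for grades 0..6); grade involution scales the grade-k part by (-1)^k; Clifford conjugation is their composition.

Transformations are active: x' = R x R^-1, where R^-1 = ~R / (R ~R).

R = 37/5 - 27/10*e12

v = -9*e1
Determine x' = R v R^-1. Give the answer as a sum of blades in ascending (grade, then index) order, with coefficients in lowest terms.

~R = 37/5 + 27/10*e12, and R ~R = 1241/20, so R^-1 = ~R / (1241/20).
R v = -333/5*e1 - 243/10*e2
Answer: -42723/6205*e1 - 35964/6205*e2
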